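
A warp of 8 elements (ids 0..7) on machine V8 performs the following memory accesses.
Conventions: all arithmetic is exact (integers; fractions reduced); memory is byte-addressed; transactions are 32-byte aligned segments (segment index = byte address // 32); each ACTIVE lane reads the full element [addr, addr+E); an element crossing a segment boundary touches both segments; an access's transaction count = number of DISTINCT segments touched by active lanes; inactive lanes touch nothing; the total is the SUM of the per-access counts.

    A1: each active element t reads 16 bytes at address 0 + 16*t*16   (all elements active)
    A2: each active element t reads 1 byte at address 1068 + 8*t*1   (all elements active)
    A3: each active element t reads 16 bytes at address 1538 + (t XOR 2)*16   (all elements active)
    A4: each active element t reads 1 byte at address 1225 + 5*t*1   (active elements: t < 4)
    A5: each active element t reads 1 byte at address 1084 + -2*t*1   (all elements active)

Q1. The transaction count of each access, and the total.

A1: 8 transactions
A2: 3 transactions
A3: 5 transactions
A4: 1 transaction
A5: 1 transaction

Answer: 8,3,5,1,1; total 18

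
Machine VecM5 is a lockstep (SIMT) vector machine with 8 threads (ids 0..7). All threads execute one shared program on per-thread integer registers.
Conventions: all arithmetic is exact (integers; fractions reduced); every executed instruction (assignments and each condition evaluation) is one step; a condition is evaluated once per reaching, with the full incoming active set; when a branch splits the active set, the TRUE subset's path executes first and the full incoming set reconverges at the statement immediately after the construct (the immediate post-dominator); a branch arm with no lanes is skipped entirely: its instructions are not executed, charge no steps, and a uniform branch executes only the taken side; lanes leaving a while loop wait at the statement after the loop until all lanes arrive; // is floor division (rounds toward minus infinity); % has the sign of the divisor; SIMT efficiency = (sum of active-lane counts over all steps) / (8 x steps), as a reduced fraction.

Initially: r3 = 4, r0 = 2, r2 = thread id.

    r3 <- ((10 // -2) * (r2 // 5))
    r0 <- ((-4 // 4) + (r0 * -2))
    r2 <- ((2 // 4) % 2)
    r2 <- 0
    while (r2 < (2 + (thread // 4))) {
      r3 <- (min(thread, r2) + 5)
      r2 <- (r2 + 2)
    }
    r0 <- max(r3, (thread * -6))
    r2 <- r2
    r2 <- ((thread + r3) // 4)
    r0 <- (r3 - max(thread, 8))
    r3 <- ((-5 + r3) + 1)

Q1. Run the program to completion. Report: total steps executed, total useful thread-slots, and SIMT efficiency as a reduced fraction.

Answer: 16 steps, 116 useful, 29/32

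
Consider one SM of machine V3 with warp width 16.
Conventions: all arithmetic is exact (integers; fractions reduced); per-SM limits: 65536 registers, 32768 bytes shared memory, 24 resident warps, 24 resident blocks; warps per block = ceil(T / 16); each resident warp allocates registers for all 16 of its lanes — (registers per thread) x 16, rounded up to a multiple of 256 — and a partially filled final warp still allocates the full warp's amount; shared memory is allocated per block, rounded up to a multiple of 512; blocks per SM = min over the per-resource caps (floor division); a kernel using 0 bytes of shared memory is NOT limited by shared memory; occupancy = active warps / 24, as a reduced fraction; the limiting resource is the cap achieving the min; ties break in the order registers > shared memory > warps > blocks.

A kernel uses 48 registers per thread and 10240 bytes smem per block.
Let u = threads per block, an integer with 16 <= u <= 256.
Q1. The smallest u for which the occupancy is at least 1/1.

Answer: u = 113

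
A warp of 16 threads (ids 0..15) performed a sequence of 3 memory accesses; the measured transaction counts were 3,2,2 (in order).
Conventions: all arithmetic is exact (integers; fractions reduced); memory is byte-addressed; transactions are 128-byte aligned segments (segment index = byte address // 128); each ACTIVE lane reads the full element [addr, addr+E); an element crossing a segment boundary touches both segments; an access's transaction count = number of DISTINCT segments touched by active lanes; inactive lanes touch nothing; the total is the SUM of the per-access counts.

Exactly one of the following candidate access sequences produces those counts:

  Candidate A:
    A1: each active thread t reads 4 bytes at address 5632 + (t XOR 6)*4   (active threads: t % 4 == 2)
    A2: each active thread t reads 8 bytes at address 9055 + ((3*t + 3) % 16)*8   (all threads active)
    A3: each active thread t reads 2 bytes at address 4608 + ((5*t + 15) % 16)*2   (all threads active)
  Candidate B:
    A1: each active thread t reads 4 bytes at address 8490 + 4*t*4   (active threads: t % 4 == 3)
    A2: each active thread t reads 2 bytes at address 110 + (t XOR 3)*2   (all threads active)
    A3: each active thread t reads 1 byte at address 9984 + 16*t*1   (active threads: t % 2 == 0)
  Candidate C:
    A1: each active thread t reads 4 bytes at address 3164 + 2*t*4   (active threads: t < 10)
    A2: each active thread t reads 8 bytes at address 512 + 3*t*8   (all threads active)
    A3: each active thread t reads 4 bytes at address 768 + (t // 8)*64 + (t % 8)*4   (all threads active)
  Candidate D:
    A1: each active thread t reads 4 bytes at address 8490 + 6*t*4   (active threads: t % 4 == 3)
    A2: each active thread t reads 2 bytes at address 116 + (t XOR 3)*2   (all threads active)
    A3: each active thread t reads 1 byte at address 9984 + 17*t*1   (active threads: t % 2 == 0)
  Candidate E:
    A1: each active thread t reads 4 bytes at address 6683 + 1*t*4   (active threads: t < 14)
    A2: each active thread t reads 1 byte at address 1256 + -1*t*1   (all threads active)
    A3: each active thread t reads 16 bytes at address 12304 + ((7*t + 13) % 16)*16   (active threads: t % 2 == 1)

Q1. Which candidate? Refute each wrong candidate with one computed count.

A: A1 gives 1 transaction, not 3
C: A1 gives 2 transactions, not 3
D: A1 gives 4 transactions, not 3
E: A1 gives 1 transaction, not 3
B: all counts match (3,2,2)

Answer: B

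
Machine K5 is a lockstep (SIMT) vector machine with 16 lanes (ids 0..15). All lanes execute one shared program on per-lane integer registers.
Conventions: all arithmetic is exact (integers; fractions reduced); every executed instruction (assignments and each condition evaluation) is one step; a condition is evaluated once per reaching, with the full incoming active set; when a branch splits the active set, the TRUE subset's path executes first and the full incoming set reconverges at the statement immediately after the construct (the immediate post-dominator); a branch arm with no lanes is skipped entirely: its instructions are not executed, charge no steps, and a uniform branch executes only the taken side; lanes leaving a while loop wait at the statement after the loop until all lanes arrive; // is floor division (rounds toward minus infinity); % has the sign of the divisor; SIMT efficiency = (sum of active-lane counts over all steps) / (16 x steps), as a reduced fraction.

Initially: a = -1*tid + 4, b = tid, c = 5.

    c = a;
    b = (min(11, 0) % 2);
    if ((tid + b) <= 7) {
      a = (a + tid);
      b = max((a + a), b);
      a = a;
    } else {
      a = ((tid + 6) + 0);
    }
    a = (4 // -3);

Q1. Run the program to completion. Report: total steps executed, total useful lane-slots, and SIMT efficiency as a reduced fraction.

Answer: 8 steps, 96 useful, 3/4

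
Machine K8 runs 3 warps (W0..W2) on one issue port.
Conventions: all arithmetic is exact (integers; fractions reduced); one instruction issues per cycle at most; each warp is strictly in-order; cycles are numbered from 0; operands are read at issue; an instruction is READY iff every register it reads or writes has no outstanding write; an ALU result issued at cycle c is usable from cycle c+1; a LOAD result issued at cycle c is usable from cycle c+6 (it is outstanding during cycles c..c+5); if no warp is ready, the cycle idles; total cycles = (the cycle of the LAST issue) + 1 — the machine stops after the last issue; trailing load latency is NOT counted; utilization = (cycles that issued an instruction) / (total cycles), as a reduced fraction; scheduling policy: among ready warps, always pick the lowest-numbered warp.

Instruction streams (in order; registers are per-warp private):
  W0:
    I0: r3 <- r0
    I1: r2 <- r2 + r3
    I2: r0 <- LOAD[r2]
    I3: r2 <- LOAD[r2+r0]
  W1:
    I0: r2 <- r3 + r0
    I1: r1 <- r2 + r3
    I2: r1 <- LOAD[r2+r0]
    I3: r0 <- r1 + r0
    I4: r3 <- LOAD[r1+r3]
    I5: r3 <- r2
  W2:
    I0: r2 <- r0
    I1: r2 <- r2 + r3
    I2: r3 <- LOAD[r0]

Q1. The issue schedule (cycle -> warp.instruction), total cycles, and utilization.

cycle 0: W0.I0
cycle 1: W0.I1
cycle 2: W0.I2
cycle 3: W1.I0
cycle 4: W1.I1
cycle 5: W1.I2
cycle 6: W2.I0
cycle 7: W2.I1
cycle 8: W0.I3
cycle 9: W2.I2
cycle 10: idle
cycle 11: W1.I3
cycle 12: W1.I4
cycle 13: idle
cycle 14: idle
cycle 15: idle
cycle 16: idle
cycle 17: idle
cycle 18: W1.I5

Answer: 19 cycles, utilization 13/19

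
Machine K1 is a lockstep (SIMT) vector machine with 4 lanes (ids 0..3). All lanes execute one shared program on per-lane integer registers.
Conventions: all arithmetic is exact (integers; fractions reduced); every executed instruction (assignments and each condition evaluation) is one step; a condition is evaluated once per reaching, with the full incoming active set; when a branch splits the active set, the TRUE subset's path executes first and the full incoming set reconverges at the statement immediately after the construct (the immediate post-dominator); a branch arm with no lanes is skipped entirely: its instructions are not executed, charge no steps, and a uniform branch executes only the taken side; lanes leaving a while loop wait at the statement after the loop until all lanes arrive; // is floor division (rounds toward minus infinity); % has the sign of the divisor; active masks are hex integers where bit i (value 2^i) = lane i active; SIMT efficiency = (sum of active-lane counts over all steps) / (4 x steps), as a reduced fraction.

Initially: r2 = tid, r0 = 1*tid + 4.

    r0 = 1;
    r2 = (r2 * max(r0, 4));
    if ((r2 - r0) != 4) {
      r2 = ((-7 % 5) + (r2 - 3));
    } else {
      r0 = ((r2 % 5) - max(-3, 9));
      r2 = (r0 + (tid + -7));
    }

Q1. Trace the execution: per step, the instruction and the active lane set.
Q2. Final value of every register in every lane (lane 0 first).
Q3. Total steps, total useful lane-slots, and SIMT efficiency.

step 0: r0 <- 1                      0xf
step 1: r2 <- (r2 * max(r0, 4))      0xf
step 2: eval ((r2 - r0) != 4)        0xf
step 3: r2 <- ((-7 % 5) + (r2 - 3))  0xf

Answer: 4 steps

r2: 0,4,8,12
r0: 1,1,1,1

steps = 4; useful = 16; efficiency = 16/16 = 1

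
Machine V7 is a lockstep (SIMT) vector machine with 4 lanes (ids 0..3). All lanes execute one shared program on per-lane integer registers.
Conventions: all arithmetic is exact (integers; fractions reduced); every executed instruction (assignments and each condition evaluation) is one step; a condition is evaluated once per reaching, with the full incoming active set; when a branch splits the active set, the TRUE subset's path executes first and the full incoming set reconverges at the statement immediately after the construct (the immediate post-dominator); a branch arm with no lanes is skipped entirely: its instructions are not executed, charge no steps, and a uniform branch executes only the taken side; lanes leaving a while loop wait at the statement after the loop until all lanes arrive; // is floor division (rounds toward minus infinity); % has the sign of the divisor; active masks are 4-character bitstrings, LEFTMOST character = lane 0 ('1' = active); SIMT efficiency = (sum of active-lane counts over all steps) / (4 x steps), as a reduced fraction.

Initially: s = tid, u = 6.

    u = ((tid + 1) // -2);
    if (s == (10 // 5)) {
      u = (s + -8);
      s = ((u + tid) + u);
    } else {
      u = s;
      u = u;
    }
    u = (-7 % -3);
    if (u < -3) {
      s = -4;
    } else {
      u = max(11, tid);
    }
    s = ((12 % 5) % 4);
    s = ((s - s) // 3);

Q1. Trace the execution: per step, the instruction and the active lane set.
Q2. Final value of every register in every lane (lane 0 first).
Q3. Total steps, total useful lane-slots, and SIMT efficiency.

step 0: u <- ((tid + 1) // -2)       1111
step 1: eval (s == (10 // 5))        1111
step 2: u <- (s + -8)                0010
step 3: s <- ((u + tid) + u)         0010
step 4: u <- s                       1101
step 5: u <- u                       1101
step 6: u <- (-7 % -3)               1111
step 7: eval (u < -3)                1111
step 8: u <- max(11, tid)            1111
step 9: s <- ((12 % 5) % 4)          1111
step 10: s <- ((s - s) // 3)          1111

Answer: 11 steps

s: 0,0,0,0
u: 11,11,11,11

steps = 11; useful = 36; efficiency = 36/44 = 9/11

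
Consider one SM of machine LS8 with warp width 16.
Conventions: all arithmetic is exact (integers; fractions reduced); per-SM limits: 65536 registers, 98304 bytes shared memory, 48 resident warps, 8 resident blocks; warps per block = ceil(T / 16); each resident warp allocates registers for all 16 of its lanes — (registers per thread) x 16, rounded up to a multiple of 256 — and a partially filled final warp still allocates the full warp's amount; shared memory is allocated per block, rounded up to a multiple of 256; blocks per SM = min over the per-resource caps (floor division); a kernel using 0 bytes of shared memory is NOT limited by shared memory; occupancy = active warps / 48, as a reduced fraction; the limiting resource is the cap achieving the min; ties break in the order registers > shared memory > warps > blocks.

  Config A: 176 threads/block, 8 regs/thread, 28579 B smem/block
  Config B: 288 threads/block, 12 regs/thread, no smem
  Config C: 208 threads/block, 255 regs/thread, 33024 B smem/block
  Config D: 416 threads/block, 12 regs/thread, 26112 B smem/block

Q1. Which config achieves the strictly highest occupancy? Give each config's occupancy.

occupancies: A 11/16, B 3/4, C 13/48, D 13/24

Answer: B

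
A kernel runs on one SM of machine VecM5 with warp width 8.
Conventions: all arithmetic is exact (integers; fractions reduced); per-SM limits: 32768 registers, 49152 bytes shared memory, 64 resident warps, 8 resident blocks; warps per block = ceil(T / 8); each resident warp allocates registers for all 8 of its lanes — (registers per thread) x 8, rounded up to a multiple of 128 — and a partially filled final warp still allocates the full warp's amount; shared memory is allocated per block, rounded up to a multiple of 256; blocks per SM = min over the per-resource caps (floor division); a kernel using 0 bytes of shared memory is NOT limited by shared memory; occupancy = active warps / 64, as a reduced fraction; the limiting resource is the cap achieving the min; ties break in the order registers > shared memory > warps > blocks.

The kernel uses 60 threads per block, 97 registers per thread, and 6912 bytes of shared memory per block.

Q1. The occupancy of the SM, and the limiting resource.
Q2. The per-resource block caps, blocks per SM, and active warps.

Answer: occupancy 1/2, limited by registers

registers: 4 blocks
shared memory: 7 blocks
warps: 8 blocks
blocks: 8 blocks

Answer: 4 blocks, 32 active warps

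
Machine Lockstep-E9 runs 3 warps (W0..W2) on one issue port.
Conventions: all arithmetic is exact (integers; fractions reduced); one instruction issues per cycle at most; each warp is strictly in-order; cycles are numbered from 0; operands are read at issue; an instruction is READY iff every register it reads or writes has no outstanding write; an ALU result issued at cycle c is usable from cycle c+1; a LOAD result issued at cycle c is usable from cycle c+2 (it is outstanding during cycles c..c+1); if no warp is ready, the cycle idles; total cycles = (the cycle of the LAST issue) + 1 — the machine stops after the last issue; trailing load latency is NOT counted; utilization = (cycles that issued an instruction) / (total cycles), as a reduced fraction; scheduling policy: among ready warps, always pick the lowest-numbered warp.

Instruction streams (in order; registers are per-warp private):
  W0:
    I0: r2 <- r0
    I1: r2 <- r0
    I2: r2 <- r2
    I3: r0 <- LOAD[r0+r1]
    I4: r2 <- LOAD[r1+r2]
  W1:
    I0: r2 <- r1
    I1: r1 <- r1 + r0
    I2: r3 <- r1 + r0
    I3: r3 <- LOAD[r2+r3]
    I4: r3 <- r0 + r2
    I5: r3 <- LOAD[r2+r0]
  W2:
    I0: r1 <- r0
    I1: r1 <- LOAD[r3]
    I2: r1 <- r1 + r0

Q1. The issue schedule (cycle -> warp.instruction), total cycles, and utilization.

cycle 0: W0.I0
cycle 1: W0.I1
cycle 2: W0.I2
cycle 3: W0.I3
cycle 4: W0.I4
cycle 5: W1.I0
cycle 6: W1.I1
cycle 7: W1.I2
cycle 8: W1.I3
cycle 9: W2.I0
cycle 10: W1.I4
cycle 11: W1.I5
cycle 12: W2.I1
cycle 13: idle
cycle 14: W2.I2

Answer: 15 cycles, utilization 14/15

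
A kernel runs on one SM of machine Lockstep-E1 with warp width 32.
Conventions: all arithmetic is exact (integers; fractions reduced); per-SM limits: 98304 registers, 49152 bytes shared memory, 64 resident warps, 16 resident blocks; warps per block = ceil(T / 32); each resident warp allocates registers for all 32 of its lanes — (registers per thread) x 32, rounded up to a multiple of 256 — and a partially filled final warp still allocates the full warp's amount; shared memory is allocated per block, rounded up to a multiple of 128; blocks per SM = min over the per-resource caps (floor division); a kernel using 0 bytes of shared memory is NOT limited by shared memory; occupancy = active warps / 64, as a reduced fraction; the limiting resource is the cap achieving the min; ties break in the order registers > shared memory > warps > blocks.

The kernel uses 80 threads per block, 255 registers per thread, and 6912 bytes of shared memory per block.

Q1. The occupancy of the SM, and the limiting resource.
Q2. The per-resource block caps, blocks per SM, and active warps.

Answer: occupancy 3/16, limited by registers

registers: 4 blocks
shared memory: 7 blocks
warps: 21 blocks
blocks: 16 blocks

Answer: 4 blocks, 12 active warps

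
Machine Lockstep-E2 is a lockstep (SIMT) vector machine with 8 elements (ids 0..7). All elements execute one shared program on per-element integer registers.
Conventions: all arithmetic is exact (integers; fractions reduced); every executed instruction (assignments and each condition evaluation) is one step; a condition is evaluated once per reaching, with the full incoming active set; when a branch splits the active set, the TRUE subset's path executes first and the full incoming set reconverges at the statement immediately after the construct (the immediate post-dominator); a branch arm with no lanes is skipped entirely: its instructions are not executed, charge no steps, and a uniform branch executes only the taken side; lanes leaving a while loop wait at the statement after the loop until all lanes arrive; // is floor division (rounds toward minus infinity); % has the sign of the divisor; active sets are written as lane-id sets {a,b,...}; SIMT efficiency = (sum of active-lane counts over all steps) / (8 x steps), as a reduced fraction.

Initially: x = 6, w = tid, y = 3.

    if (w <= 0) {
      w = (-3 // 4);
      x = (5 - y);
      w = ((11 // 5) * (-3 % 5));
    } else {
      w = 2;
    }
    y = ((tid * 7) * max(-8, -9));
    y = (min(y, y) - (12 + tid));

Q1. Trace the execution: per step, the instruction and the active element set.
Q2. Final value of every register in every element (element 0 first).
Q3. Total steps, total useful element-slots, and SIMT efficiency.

step 0: eval (w <= 0)                {0,1,2,3,4,5,6,7}
step 1: w <- (-3 // 4)               {0}
step 2: x <- (5 - y)                 {0}
step 3: w <- ((11 // 5) * (-3 % 5))  {0}
step 4: w <- 2                       {1,2,3,4,5,6,7}
step 5: y <- ((tid * 7) * max(-8, -9)) {0,1,2,3,4,5,6,7}
step 6: y <- (min(y, y) - (12 + tid)) {0,1,2,3,4,5,6,7}

Answer: 7 steps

x: 2,6,6,6,6,6,6,6
w: 4,2,2,2,2,2,2,2
y: -12,-69,-126,-183,-240,-297,-354,-411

steps = 7; useful = 34; efficiency = 34/56 = 17/28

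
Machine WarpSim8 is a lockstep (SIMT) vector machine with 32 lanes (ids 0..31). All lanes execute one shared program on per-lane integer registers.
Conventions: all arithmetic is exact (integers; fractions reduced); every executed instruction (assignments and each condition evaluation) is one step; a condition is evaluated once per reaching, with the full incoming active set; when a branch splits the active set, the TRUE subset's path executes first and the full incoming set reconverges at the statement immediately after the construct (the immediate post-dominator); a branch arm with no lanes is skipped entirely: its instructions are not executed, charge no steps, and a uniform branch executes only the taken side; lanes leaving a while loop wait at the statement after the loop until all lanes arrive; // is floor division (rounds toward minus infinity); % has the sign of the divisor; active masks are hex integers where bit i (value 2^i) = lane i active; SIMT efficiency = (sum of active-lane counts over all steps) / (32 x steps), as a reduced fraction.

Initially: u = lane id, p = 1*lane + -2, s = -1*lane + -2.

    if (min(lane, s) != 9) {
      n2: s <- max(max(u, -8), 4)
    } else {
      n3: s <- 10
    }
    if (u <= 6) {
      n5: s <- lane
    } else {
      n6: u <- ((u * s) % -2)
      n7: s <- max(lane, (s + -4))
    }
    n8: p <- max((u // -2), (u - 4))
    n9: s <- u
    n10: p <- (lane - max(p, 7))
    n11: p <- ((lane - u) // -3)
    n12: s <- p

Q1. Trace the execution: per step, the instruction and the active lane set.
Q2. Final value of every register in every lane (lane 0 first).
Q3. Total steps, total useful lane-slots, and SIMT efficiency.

step 0: eval (min(lane, s) != 9)     0xffffffff
step 1: s <- max(max(u, -8), 4)      0xffffffff
step 2: eval (u <= 6)                0xffffffff
step 3: s <- lane                    0x0000007f
step 4: u <- ((u * s) % -2)          0xffffff80
step 5: s <- max(lane, (s + -4))     0xffffff80
step 6: p <- max((u // -2), (u - 4)) 0xffffffff
step 7: s <- u                       0xffffffff
step 8: p <- (lane - max(p, 7))      0xffffffff
step 9: p <- ((lane - u) // -3)      0xffffffff
step 10: s <- p                       0xffffffff

Answer: 11 steps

u: 0,1,2,3,4,5,6,-1,0,-1,0,-1,0,-1,0,-1,0,-1,0,-1,0,-1,0,-1,0,-1,0,-1,0,-1,0,-1
p: 0,0,0,0,0,0,0,-3,-3,-4,-4,-4,-4,-5,-5,-6,-6,-6,-6,-7,-7,-8,-8,-8,-8,-9,-9,-10,-10,-10,-10,-11
s: 0,0,0,0,0,0,0,-3,-3,-4,-4,-4,-4,-5,-5,-6,-6,-6,-6,-7,-7,-8,-8,-8,-8,-9,-9,-10,-10,-10,-10,-11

steps = 11; useful = 313; efficiency = 313/352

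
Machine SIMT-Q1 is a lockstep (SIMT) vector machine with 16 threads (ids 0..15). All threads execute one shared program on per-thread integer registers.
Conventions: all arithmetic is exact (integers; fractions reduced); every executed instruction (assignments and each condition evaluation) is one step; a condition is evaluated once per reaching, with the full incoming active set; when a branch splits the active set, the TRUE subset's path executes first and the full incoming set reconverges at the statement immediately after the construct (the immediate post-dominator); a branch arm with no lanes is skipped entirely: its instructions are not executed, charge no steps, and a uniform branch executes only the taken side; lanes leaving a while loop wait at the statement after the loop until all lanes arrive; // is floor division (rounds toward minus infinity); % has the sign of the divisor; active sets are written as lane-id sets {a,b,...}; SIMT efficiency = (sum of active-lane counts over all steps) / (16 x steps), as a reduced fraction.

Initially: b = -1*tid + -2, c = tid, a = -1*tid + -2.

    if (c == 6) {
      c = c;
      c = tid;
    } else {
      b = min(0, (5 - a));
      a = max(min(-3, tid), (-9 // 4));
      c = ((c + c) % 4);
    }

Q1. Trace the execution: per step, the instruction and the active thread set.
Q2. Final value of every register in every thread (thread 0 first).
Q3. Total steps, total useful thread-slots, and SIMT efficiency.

step 0: eval (c == 6)                {0,1,2,3,4,5,6,7,8,9,10,11,12,13,14,15}
step 1: c <- c                       {6}
step 2: c <- tid                     {6}
step 3: b <- min(0, (5 - a))         {0,1,2,3,4,5,7,8,9,10,11,12,13,14,15}
step 4: a <- max(min(-3, tid), (-9 // 4)) {0,1,2,3,4,5,7,8,9,10,11,12,13,14,15}
step 5: c <- ((c + c) % 4)           {0,1,2,3,4,5,7,8,9,10,11,12,13,14,15}

Answer: 6 steps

b: 0,0,0,0,0,0,-8,0,0,0,0,0,0,0,0,0
c: 0,2,0,2,0,2,6,2,0,2,0,2,0,2,0,2
a: -3,-3,-3,-3,-3,-3,-8,-3,-3,-3,-3,-3,-3,-3,-3,-3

steps = 6; useful = 63; efficiency = 63/96 = 21/32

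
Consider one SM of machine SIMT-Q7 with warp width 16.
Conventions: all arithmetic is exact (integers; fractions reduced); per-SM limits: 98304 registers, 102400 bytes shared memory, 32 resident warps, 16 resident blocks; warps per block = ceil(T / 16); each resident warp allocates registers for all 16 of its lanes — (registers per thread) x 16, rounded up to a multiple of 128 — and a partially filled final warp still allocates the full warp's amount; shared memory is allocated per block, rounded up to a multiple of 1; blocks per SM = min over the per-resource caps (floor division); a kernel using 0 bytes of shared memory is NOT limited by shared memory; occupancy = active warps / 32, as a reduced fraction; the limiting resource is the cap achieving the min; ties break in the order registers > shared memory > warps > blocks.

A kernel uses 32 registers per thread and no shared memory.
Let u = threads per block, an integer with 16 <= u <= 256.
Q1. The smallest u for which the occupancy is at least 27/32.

Answer: u = 17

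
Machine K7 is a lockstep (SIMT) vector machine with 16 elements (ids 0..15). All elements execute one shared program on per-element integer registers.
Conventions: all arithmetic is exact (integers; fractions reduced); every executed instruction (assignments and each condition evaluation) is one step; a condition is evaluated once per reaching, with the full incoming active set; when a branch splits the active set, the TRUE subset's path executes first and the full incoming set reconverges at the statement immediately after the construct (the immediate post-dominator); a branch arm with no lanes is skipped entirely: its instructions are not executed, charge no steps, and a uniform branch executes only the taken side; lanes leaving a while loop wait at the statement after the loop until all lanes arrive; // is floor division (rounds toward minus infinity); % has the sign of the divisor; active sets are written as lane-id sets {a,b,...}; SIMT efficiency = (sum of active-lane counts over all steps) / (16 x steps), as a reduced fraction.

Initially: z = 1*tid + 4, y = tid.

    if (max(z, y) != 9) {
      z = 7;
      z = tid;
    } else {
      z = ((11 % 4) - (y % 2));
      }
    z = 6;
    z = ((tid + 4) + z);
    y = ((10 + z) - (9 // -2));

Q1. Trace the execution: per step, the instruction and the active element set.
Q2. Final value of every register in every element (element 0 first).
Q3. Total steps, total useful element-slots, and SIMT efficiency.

step 0: eval (max(z, y) != 9)        {0,1,2,3,4,5,6,7,8,9,10,11,12,13,14,15}
step 1: z <- 7                       {0,1,2,3,4,6,7,8,9,10,11,12,13,14,15}
step 2: z <- tid                     {0,1,2,3,4,6,7,8,9,10,11,12,13,14,15}
step 3: z <- ((11 % 4) - (y % 2))    {5}
step 4: z <- 6                       {0,1,2,3,4,5,6,7,8,9,10,11,12,13,14,15}
step 5: z <- ((tid + 4) + z)         {0,1,2,3,4,5,6,7,8,9,10,11,12,13,14,15}
step 6: y <- ((10 + z) - (9 // -2))  {0,1,2,3,4,5,6,7,8,9,10,11,12,13,14,15}

Answer: 7 steps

z: 10,11,12,13,14,15,16,17,18,19,20,21,22,23,24,25
y: 25,26,27,28,29,30,31,32,33,34,35,36,37,38,39,40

steps = 7; useful = 95; efficiency = 95/112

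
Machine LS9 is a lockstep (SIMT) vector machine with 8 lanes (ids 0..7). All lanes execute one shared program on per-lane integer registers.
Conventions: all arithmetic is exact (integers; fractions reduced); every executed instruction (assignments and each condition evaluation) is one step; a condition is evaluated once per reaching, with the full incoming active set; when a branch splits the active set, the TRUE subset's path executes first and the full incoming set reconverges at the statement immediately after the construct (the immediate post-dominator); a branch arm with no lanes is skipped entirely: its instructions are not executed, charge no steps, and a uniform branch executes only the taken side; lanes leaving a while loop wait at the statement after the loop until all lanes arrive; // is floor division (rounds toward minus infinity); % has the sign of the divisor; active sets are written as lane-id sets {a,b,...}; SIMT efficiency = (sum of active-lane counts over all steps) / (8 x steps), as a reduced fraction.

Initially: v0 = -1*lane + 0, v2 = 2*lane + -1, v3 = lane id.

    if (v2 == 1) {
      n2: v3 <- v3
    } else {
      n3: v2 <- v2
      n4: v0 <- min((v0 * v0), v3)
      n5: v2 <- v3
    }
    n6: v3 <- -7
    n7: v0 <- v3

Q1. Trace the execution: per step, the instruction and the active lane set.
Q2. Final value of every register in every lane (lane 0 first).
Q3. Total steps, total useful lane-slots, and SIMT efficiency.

step 0: eval (v2 == 1)               {0,1,2,3,4,5,6,7}
step 1: v3 <- v3                     {1}
step 2: v2 <- v2                     {0,2,3,4,5,6,7}
step 3: v0 <- min((v0 * v0), v3)     {0,2,3,4,5,6,7}
step 4: v2 <- v3                     {0,2,3,4,5,6,7}
step 5: v3 <- -7                     {0,1,2,3,4,5,6,7}
step 6: v0 <- v3                     {0,1,2,3,4,5,6,7}

Answer: 7 steps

v0: -7,-7,-7,-7,-7,-7,-7,-7
v2: 0,1,2,3,4,5,6,7
v3: -7,-7,-7,-7,-7,-7,-7,-7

steps = 7; useful = 46; efficiency = 46/56 = 23/28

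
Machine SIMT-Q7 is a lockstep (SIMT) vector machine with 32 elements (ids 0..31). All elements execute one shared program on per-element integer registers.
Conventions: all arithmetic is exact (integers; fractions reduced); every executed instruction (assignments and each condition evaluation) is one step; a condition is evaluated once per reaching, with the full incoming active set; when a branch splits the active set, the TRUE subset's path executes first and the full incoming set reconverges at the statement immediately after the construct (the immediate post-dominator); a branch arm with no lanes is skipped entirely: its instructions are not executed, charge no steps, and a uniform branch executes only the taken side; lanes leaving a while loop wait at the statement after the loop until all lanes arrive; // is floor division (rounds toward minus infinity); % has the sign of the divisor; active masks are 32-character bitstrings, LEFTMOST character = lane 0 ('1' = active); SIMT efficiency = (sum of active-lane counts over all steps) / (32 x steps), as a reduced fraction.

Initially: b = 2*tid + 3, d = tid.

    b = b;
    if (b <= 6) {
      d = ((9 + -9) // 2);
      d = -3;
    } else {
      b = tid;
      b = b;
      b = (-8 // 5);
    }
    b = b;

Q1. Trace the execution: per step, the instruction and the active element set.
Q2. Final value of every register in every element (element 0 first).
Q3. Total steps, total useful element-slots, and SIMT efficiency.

step 0: b <- b                       11111111111111111111111111111111
step 1: eval (b <= 6)                11111111111111111111111111111111
step 2: d <- ((9 + -9) // 2)         11000000000000000000000000000000
step 3: d <- -3                      11000000000000000000000000000000
step 4: b <- tid                     00111111111111111111111111111111
step 5: b <- b                       00111111111111111111111111111111
step 6: b <- (-8 // 5)               00111111111111111111111111111111
step 7: b <- b                       11111111111111111111111111111111

Answer: 8 steps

b: 3,5,-2,-2,-2,-2,-2,-2,-2,-2,-2,-2,-2,-2,-2,-2,-2,-2,-2,-2,-2,-2,-2,-2,-2,-2,-2,-2,-2,-2,-2,-2
d: -3,-3,2,3,4,5,6,7,8,9,10,11,12,13,14,15,16,17,18,19,20,21,22,23,24,25,26,27,28,29,30,31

steps = 8; useful = 190; efficiency = 190/256 = 95/128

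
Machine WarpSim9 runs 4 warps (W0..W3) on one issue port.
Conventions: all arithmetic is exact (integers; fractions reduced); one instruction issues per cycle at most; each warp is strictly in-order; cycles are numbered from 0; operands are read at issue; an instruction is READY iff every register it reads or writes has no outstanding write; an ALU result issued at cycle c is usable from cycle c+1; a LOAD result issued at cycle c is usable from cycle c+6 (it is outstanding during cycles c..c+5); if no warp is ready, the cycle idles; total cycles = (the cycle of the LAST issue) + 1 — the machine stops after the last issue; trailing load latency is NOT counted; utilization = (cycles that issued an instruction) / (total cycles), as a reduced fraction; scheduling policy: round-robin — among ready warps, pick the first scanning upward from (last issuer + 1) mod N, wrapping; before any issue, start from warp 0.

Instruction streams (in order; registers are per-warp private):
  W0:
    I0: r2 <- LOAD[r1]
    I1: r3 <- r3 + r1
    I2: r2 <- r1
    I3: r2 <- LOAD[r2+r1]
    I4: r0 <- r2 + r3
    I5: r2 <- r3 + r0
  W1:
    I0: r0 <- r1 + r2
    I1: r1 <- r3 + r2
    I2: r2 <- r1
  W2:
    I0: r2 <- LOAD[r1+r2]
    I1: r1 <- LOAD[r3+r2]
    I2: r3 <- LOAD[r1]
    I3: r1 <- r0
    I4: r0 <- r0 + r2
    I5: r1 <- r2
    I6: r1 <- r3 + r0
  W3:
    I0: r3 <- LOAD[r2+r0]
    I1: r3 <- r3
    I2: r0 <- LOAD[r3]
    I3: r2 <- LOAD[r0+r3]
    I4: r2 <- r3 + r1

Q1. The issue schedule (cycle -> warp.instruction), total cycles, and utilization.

cycle 0: W0.I0
cycle 1: W1.I0
cycle 2: W2.I0
cycle 3: W3.I0
cycle 4: W0.I1
cycle 5: W1.I1
cycle 6: W0.I2
cycle 7: W1.I2
cycle 8: W2.I1
cycle 9: W3.I1
cycle 10: W0.I3
cycle 11: W3.I2
cycle 12: idle
cycle 13: idle
cycle 14: W2.I2
cycle 15: W2.I3
cycle 16: W0.I4
cycle 17: W2.I4
cycle 18: W3.I3
cycle 19: W0.I5
cycle 20: W2.I5
cycle 21: W2.I6
cycle 22: idle
cycle 23: idle
cycle 24: W3.I4

Answer: 25 cycles, utilization 21/25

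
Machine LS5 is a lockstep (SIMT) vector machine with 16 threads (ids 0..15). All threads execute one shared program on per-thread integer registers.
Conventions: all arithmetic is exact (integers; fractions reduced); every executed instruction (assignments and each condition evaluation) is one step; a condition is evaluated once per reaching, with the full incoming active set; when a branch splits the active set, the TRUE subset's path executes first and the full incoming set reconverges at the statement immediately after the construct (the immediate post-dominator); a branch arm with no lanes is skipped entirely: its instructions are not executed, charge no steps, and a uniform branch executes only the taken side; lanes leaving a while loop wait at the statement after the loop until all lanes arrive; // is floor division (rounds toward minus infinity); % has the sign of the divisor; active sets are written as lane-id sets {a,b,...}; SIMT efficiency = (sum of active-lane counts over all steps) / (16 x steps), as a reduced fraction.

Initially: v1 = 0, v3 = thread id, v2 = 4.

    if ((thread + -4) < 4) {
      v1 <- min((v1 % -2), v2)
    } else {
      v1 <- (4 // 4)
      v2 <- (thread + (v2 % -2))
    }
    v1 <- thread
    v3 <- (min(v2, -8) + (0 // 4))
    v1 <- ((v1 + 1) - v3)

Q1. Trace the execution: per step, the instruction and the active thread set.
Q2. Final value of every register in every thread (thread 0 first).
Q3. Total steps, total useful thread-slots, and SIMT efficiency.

step 0: eval ((thread + -4) < 4)     {0,1,2,3,4,5,6,7,8,9,10,11,12,13,14,15}
step 1: v1 <- min((v1 % -2), v2)     {0,1,2,3,4,5,6,7}
step 2: v1 <- (4 // 4)               {8,9,10,11,12,13,14,15}
step 3: v2 <- (thread + (v2 % -2))   {8,9,10,11,12,13,14,15}
step 4: v1 <- thread                 {0,1,2,3,4,5,6,7,8,9,10,11,12,13,14,15}
step 5: v3 <- (min(v2, -8) + (0 // 4)) {0,1,2,3,4,5,6,7,8,9,10,11,12,13,14,15}
step 6: v1 <- ((v1 + 1) - v3)        {0,1,2,3,4,5,6,7,8,9,10,11,12,13,14,15}

Answer: 7 steps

v1: 9,10,11,12,13,14,15,16,17,18,19,20,21,22,23,24
v3: -8,-8,-8,-8,-8,-8,-8,-8,-8,-8,-8,-8,-8,-8,-8,-8
v2: 4,4,4,4,4,4,4,4,8,9,10,11,12,13,14,15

steps = 7; useful = 88; efficiency = 88/112 = 11/14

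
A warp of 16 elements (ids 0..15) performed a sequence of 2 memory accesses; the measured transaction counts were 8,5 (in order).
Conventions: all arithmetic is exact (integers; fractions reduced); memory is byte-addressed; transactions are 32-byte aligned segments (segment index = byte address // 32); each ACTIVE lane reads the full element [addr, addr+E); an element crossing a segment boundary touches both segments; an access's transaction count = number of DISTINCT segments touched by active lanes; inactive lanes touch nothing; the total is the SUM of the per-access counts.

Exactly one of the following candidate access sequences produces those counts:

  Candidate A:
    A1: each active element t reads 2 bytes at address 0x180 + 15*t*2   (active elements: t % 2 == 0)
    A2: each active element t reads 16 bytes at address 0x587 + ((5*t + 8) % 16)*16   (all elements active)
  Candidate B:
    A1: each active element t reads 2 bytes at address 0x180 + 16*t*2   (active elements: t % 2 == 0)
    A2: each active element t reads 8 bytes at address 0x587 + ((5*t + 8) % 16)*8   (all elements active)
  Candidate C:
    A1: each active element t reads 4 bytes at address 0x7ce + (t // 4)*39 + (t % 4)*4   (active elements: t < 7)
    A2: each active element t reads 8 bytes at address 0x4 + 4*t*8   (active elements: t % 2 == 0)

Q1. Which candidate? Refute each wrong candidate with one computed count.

A: A2 gives 9 transactions, not 5
C: A1 gives 3 transactions, not 8
B: all counts match (8,5)

Answer: B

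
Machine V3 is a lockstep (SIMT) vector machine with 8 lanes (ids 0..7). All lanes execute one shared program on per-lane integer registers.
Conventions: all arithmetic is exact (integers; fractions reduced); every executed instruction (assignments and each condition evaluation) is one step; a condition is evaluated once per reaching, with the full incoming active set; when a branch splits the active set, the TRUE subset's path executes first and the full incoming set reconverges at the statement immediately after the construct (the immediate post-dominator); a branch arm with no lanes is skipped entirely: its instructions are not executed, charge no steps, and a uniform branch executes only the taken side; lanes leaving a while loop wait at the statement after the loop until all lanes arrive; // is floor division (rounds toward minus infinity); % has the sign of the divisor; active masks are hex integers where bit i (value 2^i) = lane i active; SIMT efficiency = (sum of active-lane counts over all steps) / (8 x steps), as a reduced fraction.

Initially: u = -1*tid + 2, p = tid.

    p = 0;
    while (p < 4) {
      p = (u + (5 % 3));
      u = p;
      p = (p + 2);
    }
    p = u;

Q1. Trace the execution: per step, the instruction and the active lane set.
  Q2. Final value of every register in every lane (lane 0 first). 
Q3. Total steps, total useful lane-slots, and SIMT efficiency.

step 0: p <- 0                       0xff
step 1: eval (p < 4)                 0xff
step 2: p <- (u + (5 % 3))           0xff
step 3: u <- p                       0xff
step 4: p <- (p + 2)                 0xff
step 5: eval (p < 4)                 0xff
step 6: p <- (u + (5 % 3))           0xf8
step 7: u <- p                       0xf8
step 8: p <- (p + 2)                 0xf8
step 9: eval (p < 4)                 0xf8
step 10: p <- (u + (5 % 3))           0xe0
step 11: u <- p                       0xe0
step 12: p <- (p + 2)                 0xe0
step 13: eval (p < 4)                 0xe0
step 14: p <- (u + (5 % 3))           0x80
step 15: u <- p                       0x80
step 16: p <- (p + 2)                 0x80
step 17: eval (p < 4)                 0x80
step 18: p <- u                       0xff

Answer: 19 steps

u: 4,3,2,3,2,3,2,3
p: 4,3,2,3,2,3,2,3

steps = 19; useful = 92; efficiency = 92/152 = 23/38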